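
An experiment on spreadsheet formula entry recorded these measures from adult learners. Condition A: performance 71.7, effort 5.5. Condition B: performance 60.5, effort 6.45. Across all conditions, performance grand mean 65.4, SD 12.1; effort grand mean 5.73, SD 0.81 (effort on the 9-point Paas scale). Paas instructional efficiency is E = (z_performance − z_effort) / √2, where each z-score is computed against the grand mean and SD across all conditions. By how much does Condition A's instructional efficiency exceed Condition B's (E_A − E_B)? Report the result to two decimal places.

1.48

Condition A: z_P = (71.7 − 65.4)/12.1 = 0.5207; z_E = (5.5 − 5.73)/0.81 = -0.2840; E_A = (0.5207 − (-0.2840))/√2 = 0.5690.
Condition B: z_P = (60.5 − 65.4)/12.1 = -0.4050; z_E = (6.45 − 5.73)/0.81 = 0.8889; E_B = (-0.4050 − 0.8889)/√2 = -0.9149.
E_A − E_B = 0.5690 − (-0.9149) = 1.4839 ≈ 1.48.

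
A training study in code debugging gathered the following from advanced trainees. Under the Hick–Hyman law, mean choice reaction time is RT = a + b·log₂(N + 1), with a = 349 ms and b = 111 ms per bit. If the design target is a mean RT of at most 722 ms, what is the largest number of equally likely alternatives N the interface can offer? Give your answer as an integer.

9

Set 349 + 111·log₂(N + 1) ≤ 722.
log₂(N + 1) ≤ (722 − 349) / 111 = 3.3604.
N + 1 ≤ 2^3.3604 = 10.2703.
N ≤ 9.2703, so the largest integer N is 9.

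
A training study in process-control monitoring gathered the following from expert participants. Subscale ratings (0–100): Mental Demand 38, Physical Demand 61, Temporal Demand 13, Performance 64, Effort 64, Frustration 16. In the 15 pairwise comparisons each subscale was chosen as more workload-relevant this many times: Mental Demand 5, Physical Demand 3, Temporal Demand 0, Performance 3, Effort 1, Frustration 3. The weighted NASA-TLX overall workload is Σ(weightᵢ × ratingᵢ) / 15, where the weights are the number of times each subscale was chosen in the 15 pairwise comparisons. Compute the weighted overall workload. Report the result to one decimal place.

45.1

The tallies are the weights (they sum to 15).
Weighted sum = 5·38 + 3·61 + 0·13 + 3·64 + 1·64 + 3·16
            = 190 + 183 + 0 + 192 + 64 + 48 = 677.
Overall workload = 677 / 15 = 45.1333 ≈ 45.1.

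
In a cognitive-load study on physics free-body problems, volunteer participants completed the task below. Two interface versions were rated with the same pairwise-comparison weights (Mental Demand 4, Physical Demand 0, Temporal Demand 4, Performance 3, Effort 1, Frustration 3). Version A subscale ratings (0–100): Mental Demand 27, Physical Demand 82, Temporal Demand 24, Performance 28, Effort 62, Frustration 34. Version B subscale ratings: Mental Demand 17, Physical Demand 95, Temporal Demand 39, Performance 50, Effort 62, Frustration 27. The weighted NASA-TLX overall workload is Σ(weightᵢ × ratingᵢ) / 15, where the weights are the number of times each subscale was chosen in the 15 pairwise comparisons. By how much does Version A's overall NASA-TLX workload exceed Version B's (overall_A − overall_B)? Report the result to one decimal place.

Version A weighted sum = 4·27 + 0·82 + 4·24 + 3·28 + 1·62 + 3·34 = 108 + 0 + 96 + 84 + 62 + 102 = 452; overall_A = 452/15 = 30.1333.
Version B weighted sum = 4·17 + 0·95 + 4·39 + 3·50 + 1·62 + 3·27 = 68 + 0 + 156 + 150 + 62 + 81 = 517; overall_B = 517/15 = 34.4667.
Difference = 30.1333 − 34.4667 = -4.3334 ≈ -4.3.

-4.3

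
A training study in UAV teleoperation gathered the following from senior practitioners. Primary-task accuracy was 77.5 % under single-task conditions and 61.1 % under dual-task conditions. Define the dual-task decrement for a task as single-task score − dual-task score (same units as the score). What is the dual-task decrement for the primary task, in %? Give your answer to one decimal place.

Decrement = 77.5 − 61.1 = 16.4000 % ≈ 16.4 %.

16.4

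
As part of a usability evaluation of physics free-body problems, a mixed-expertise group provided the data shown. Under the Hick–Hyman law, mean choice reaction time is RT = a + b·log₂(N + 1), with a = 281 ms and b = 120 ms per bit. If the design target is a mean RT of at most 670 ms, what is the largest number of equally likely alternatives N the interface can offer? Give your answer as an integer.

8

Set 281 + 120·log₂(N + 1) ≤ 670.
log₂(N + 1) ≤ (670 − 281) / 120 = 3.2417.
N + 1 ≤ 2^3.2417 = 9.4591.
N ≤ 8.4591, so the largest integer N is 8.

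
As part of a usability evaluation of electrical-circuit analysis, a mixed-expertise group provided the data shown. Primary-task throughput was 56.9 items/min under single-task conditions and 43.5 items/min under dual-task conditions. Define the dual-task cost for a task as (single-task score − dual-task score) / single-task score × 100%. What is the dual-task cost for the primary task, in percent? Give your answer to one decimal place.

Cost = (56.9 − 43.5) / 56.9 × 100%
     = 13.4000 / 56.9 × 100% = 23.5501%.
≈ 23.6%.

23.6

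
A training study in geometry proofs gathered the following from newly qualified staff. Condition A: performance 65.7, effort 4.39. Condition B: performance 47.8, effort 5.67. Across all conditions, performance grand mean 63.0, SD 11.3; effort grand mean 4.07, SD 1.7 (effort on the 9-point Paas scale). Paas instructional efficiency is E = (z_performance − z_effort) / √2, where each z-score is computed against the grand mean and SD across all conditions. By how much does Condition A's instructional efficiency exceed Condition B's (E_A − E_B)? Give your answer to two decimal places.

Condition A: z_P = (65.7 − 63.0)/11.3 = 0.2389; z_E = (4.39 − 4.07)/1.7 = 0.1882; E_A = (0.2389 − 0.1882)/√2 = 0.0359.
Condition B: z_P = (47.8 − 63.0)/11.3 = -1.3451; z_E = (5.67 − 4.07)/1.7 = 0.9412; E_B = (-1.3451 − 0.9412)/√2 = -1.6167.
E_A − E_B = 0.0359 − (-1.6167) = 1.6526 ≈ 1.65.

1.65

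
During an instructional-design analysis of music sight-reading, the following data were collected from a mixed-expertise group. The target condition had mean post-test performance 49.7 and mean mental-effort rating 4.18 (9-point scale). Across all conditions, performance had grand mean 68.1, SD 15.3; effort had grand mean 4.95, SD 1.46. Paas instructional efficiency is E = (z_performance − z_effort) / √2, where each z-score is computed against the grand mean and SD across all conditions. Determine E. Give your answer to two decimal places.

-0.48

z_performance = (49.7 − 68.1) / 15.3 = -18.4000 / 15.3 = -1.2026.
z_effort = (4.18 − 4.95) / 1.46 = -0.7700 / 1.46 = -0.5274.
z_P − z_E = -1.2026 − (-0.5274) = -0.6752.
E = -0.6752 / √2 = -0.6752 / 1.41421 = -0.4774 ≈ -0.48.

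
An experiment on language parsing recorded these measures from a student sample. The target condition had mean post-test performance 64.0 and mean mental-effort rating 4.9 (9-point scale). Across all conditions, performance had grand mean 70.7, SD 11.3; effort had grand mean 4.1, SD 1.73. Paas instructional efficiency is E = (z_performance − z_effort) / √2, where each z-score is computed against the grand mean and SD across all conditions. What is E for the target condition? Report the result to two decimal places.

z_performance = (64.0 − 70.7) / 11.3 = -6.7000 / 11.3 = -0.5929.
z_effort = (4.9 − 4.1) / 1.73 = 0.8000 / 1.73 = 0.4624.
z_P − z_E = -0.5929 − 0.4624 = -1.0553.
E = -1.0553 / √2 = -1.0553 / 1.41421 = -0.7462 ≈ -0.75.

-0.75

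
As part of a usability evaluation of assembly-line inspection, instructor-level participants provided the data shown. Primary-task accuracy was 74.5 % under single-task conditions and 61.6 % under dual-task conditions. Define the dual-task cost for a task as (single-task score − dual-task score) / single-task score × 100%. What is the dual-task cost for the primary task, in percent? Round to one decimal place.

17.3

Cost = (74.5 − 61.6) / 74.5 × 100%
     = 12.9000 / 74.5 × 100% = 17.3154%.
≈ 17.3%.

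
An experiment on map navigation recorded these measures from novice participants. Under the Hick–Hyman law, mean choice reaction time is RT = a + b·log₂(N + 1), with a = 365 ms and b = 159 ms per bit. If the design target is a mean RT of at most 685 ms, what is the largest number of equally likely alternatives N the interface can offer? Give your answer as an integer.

Set 365 + 159·log₂(N + 1) ≤ 685.
log₂(N + 1) ≤ (685 − 365) / 159 = 2.0126.
N + 1 ≤ 2^2.0126 = 4.0351.
N ≤ 3.0351, so the largest integer N is 3.

3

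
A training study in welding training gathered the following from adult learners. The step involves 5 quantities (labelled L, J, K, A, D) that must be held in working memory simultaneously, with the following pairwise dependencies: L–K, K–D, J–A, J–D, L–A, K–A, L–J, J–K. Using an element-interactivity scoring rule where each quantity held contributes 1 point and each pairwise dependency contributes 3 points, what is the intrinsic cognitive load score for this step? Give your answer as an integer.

Count of quantities held simultaneously: 5.
Count of pairwise dependencies listed: 8.
Element contribution: 5 × 1 = 5.
Interaction contribution: 8 × 3 = 24.
Intrinsic load = 5 + 24 = 29.

29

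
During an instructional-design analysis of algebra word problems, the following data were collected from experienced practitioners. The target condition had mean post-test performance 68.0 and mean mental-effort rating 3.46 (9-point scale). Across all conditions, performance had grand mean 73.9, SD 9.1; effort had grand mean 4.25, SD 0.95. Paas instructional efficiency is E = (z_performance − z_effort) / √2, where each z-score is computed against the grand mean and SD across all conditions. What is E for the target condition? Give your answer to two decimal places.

z_performance = (68.0 − 73.9) / 9.1 = -5.9000 / 9.1 = -0.6484.
z_effort = (3.46 − 4.25) / 0.95 = -0.7900 / 0.95 = -0.8316.
z_P − z_E = -0.6484 − (-0.8316) = 0.1832.
E = 0.1832 / √2 = 0.1832 / 1.41421 = 0.1295 ≈ 0.13.

0.13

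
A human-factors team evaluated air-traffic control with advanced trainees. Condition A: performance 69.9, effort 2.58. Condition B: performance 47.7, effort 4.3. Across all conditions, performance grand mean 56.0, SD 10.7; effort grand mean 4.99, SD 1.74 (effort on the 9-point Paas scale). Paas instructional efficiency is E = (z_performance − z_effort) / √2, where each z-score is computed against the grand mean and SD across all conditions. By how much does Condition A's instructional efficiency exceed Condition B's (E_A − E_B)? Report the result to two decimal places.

2.17

Condition A: z_P = (69.9 − 56.0)/10.7 = 1.2991; z_E = (2.58 − 4.99)/1.74 = -1.3851; E_A = (1.2991 − (-1.3851))/√2 = 1.8980.
Condition B: z_P = (47.7 − 56.0)/10.7 = -0.7757; z_E = (4.3 − 4.99)/1.74 = -0.3966; E_B = (-0.7757 − (-0.3966))/√2 = -0.2681.
E_A − E_B = 1.8980 − (-0.2681) = 2.1661 ≈ 2.17.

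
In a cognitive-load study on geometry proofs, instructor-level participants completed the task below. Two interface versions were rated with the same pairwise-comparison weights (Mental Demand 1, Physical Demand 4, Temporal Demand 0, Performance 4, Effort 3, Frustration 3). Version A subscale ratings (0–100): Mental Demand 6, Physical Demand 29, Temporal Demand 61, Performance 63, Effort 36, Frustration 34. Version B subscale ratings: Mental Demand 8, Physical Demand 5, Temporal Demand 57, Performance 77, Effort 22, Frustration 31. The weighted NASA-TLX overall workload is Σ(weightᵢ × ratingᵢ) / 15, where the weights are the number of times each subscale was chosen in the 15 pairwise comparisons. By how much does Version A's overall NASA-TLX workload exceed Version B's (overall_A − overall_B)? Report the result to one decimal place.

5.9

Version A weighted sum = 1·6 + 4·29 + 0·61 + 4·63 + 3·36 + 3·34 = 6 + 116 + 0 + 252 + 108 + 102 = 584; overall_A = 584/15 = 38.9333.
Version B weighted sum = 1·8 + 4·5 + 0·57 + 4·77 + 3·22 + 3·31 = 8 + 20 + 0 + 308 + 66 + 93 = 495; overall_B = 495/15 = 33.0000.
Difference = 38.9333 − 33.0000 = 5.9333 ≈ 5.9.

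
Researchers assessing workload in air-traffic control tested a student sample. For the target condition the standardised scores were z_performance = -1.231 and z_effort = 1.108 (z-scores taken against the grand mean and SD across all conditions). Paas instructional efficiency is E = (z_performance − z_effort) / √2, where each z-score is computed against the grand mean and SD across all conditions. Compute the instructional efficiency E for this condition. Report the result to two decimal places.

-1.65

z_P − z_E = -1.231 − 1.108 = -2.3390.
E = -2.3390 / √2 = -2.3390 / 1.41421 = -1.6539 ≈ -1.65.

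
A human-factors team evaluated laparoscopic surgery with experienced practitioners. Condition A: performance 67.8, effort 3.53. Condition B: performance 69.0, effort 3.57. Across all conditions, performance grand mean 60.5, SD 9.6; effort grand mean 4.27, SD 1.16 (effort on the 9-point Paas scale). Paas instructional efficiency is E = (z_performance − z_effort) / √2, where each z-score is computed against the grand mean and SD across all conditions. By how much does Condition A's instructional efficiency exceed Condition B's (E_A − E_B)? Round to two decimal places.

-0.06

Condition A: z_P = (67.8 − 60.5)/9.6 = 0.7604; z_E = (3.53 − 4.27)/1.16 = -0.6379; E_A = (0.7604 − (-0.6379))/√2 = 0.9887.
Condition B: z_P = (69.0 − 60.5)/9.6 = 0.8854; z_E = (3.57 − 4.27)/1.16 = -0.6034; E_B = (0.8854 − (-0.6034))/√2 = 1.0527.
E_A − E_B = 0.9887 − 1.0527 = -0.0640 ≈ -0.06.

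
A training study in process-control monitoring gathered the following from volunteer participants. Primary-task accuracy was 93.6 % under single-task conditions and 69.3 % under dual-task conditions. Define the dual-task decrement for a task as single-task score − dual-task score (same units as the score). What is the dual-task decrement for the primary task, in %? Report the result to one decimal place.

Decrement = 93.6 − 69.3 = 24.3000 % ≈ 24.3 %.

24.3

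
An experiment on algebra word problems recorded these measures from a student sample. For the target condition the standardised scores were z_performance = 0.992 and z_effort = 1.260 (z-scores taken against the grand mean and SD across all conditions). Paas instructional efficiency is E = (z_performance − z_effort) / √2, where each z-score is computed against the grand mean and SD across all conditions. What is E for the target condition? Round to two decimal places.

z_P − z_E = 0.992 − 1.260 = -0.2680.
E = -0.2680 / √2 = -0.2680 / 1.41421 = -0.1895 ≈ -0.19.

-0.19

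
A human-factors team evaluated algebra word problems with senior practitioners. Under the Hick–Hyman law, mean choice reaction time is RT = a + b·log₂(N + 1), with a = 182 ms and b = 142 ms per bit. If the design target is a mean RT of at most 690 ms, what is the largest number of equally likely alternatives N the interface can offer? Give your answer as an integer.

10

Set 182 + 142·log₂(N + 1) ≤ 690.
log₂(N + 1) ≤ (690 − 182) / 142 = 3.5775.
N + 1 ≤ 2^3.5775 = 11.9381.
N ≤ 10.9381, so the largest integer N is 10.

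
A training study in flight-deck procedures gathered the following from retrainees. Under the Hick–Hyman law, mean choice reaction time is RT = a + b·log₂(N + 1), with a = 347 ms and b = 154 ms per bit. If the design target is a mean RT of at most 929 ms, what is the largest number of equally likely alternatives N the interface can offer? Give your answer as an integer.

12

Set 347 + 154·log₂(N + 1) ≤ 929.
log₂(N + 1) ≤ (929 − 347) / 154 = 3.7792.
N + 1 ≤ 2^3.7792 = 13.7294.
N ≤ 12.7294, so the largest integer N is 12.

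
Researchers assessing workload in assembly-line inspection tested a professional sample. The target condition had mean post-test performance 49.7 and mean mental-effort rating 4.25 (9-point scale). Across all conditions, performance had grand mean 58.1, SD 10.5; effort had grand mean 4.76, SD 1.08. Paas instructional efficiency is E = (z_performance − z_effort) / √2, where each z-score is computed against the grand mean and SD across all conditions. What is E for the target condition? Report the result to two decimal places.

-0.23

z_performance = (49.7 − 58.1) / 10.5 = -8.4000 / 10.5 = -0.8000.
z_effort = (4.25 − 4.76) / 1.08 = -0.5100 / 1.08 = -0.4722.
z_P − z_E = -0.8000 − (-0.4722) = -0.3278.
E = -0.3278 / √2 = -0.3278 / 1.41421 = -0.2318 ≈ -0.23.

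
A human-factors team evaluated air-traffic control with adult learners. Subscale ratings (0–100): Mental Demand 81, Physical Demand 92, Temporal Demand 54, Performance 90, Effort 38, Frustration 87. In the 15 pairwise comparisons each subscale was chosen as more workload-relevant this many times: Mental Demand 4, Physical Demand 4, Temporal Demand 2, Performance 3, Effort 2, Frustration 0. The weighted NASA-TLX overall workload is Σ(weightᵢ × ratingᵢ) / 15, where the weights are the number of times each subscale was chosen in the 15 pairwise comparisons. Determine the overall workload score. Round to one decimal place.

76.4

The tallies are the weights (they sum to 15).
Weighted sum = 4·81 + 4·92 + 2·54 + 3·90 + 2·38 + 0·87
            = 324 + 368 + 108 + 270 + 76 + 0 = 1146.
Overall workload = 1146 / 15 = 76.4000 ≈ 76.4.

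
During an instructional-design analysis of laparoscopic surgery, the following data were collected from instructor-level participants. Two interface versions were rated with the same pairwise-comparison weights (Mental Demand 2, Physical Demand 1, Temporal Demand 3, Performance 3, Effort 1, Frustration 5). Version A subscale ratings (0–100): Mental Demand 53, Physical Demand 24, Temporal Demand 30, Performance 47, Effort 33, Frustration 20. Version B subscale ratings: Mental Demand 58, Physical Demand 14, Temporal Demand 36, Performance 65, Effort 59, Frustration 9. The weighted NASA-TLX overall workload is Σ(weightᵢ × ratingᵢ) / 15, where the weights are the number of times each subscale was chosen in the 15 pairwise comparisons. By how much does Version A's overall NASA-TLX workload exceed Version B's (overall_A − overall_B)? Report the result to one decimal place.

Version A weighted sum = 2·53 + 1·24 + 3·30 + 3·47 + 1·33 + 5·20 = 106 + 24 + 90 + 141 + 33 + 100 = 494; overall_A = 494/15 = 32.9333.
Version B weighted sum = 2·58 + 1·14 + 3·36 + 3·65 + 1·59 + 5·9 = 116 + 14 + 108 + 195 + 59 + 45 = 537; overall_B = 537/15 = 35.8000.
Difference = 32.9333 − 35.8000 = -2.8667 ≈ -2.9.

-2.9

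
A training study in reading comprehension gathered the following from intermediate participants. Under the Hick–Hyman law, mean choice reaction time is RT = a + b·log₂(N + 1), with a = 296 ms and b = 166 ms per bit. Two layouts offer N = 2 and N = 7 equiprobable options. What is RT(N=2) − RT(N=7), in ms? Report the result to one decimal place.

-234.9

RT(2) = 296 + 166·log₂(3) = 296 + 166·1.5850 = 559.1100 ms.
RT(7) = 296 + 166·log₂(8) = 296 + 166·3.0000 = 794.0000 ms.
Difference = 559.1100 − 794.0000 = -234.8900 ≈ -234.9 ms.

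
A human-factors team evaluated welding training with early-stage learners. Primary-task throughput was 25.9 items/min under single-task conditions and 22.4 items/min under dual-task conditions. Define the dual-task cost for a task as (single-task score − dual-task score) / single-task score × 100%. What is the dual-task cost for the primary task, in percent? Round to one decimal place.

Cost = (25.9 − 22.4) / 25.9 × 100%
     = 3.5000 / 25.9 × 100% = 13.5135%.
≈ 13.5%.

13.5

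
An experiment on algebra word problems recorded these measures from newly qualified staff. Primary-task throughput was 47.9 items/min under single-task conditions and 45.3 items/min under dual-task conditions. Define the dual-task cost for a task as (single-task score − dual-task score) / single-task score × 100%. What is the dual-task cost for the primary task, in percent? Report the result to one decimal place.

Cost = (47.9 − 45.3) / 47.9 × 100%
     = 2.6000 / 47.9 × 100% = 5.4280%.
≈ 5.4%.

5.4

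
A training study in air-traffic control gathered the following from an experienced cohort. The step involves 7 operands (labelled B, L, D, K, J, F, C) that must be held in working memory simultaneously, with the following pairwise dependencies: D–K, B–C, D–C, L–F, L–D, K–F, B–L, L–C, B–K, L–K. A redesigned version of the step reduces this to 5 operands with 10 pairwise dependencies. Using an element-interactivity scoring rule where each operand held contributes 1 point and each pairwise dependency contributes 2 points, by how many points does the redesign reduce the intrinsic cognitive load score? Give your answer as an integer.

2

Original: 7 × 1 + 10 × 2 = 7 + 20 = 27.
Redesigned: 5 × 1 + 10 × 2 = 5 + 20 = 25.
Reduction = 27 − 25 = 2.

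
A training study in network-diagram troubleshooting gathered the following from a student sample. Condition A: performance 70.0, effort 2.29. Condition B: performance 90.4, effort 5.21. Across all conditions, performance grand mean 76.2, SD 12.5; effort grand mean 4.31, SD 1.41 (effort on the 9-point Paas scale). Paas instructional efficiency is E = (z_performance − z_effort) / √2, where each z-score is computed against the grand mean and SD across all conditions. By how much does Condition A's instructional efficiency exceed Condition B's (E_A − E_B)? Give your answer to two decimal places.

Condition A: z_P = (70.0 − 76.2)/12.5 = -0.4960; z_E = (2.29 − 4.31)/1.41 = -1.4326; E_A = (-0.4960 − (-1.4326))/√2 = 0.6623.
Condition B: z_P = (90.4 − 76.2)/12.5 = 1.1360; z_E = (5.21 − 4.31)/1.41 = 0.6383; E_B = (1.1360 − 0.6383)/√2 = 0.3519.
E_A − E_B = 0.6623 − 0.3519 = 0.3104 ≈ 0.31.

0.31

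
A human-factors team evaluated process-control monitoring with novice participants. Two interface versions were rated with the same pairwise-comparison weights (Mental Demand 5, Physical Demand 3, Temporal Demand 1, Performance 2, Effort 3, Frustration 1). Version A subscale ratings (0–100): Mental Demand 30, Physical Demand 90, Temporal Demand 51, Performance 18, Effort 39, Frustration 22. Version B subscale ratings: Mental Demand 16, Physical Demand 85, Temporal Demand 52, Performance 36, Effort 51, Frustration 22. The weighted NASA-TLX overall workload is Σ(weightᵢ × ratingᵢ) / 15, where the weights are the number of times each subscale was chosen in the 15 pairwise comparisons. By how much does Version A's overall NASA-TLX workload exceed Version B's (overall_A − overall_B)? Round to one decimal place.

Version A weighted sum = 5·30 + 3·90 + 1·51 + 2·18 + 3·39 + 1·22 = 150 + 270 + 51 + 36 + 117 + 22 = 646; overall_A = 646/15 = 43.0667.
Version B weighted sum = 5·16 + 3·85 + 1·52 + 2·36 + 3·51 + 1·22 = 80 + 255 + 52 + 72 + 153 + 22 = 634; overall_B = 634/15 = 42.2667.
Difference = 43.0667 − 42.2667 = 0.8000 ≈ 0.8.

0.8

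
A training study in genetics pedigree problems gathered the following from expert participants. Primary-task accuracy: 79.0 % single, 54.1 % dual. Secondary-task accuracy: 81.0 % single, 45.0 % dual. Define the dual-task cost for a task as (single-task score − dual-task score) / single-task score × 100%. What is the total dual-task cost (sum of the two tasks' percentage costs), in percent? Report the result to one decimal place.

Primary cost = (79.0 − 54.1) / 79.0 × 100% = 31.5190%.
Secondary cost = (81.0 − 45.0) / 81.0 × 100% = 44.4444%.
Total = 31.5190% + 44.4444% = 75.9634% ≈ 76.0%.

76.0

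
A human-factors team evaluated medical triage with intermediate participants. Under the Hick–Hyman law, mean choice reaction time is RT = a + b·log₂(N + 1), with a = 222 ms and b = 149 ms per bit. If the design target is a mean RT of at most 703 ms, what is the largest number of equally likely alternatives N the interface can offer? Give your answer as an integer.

8

Set 222 + 149·log₂(N + 1) ≤ 703.
log₂(N + 1) ≤ (703 − 222) / 149 = 3.2282.
N + 1 ≤ 2^3.2282 = 9.3710.
N ≤ 8.3710, so the largest integer N is 8.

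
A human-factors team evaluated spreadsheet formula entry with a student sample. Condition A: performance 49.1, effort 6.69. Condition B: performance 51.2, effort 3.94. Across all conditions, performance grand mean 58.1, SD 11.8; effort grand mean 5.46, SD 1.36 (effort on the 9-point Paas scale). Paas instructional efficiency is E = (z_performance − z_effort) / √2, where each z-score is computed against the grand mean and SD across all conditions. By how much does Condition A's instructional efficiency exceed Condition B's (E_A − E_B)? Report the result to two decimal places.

-1.56

Condition A: z_P = (49.1 − 58.1)/11.8 = -0.7627; z_E = (6.69 − 5.46)/1.36 = 0.9044; E_A = (-0.7627 − 0.9044)/√2 = -1.1788.
Condition B: z_P = (51.2 − 58.1)/11.8 = -0.5847; z_E = (3.94 − 5.46)/1.36 = -1.1176; E_B = (-0.5847 − (-1.1176))/√2 = 0.3768.
E_A − E_B = -1.1788 − 0.3768 = -1.5556 ≈ -1.56.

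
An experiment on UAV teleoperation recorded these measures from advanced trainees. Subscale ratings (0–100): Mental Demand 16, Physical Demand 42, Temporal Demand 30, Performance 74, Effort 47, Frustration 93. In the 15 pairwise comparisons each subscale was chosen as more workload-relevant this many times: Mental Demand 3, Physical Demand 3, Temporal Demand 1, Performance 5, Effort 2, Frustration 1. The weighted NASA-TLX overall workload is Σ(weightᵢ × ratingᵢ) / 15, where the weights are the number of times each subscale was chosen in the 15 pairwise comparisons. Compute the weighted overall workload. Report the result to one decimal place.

50.7

The tallies are the weights (they sum to 15).
Weighted sum = 3·16 + 3·42 + 1·30 + 5·74 + 2·47 + 1·93
            = 48 + 126 + 30 + 370 + 94 + 93 = 761.
Overall workload = 761 / 15 = 50.7333 ≈ 50.7.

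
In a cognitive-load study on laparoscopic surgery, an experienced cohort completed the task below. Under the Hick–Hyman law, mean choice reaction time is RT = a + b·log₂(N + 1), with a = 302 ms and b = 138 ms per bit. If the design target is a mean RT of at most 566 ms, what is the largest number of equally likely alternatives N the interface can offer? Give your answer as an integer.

Set 302 + 138·log₂(N + 1) ≤ 566.
log₂(N + 1) ≤ (566 − 302) / 138 = 1.9130.
N + 1 ≤ 2^1.9130 = 3.7659.
N ≤ 2.7659, so the largest integer N is 2.

2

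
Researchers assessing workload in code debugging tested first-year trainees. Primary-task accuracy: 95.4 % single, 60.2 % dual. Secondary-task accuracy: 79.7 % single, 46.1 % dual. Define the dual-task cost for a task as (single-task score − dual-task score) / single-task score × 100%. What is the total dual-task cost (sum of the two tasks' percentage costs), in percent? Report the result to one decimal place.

79.1

Primary cost = (95.4 − 60.2) / 95.4 × 100% = 36.8973%.
Secondary cost = (79.7 − 46.1) / 79.7 × 100% = 42.1581%.
Total = 36.8973% + 42.1581% = 79.0554% ≈ 79.1%.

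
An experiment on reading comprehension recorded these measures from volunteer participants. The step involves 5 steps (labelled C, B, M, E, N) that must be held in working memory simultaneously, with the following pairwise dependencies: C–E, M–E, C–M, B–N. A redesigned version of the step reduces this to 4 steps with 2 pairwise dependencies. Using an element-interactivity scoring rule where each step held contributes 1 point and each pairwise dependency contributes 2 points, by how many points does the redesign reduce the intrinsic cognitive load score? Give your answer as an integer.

5

Original: 5 × 1 + 4 × 2 = 5 + 8 = 13.
Redesigned: 4 × 1 + 2 × 2 = 4 + 4 = 8.
Reduction = 13 − 8 = 5.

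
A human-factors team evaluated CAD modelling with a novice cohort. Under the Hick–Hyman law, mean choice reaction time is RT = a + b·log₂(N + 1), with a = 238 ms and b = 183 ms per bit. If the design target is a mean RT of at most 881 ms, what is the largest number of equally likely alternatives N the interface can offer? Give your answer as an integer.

Set 238 + 183·log₂(N + 1) ≤ 881.
log₂(N + 1) ≤ (881 − 238) / 183 = 3.5137.
N + 1 ≤ 2^3.5137 = 11.4217.
N ≤ 10.4217, so the largest integer N is 10.

10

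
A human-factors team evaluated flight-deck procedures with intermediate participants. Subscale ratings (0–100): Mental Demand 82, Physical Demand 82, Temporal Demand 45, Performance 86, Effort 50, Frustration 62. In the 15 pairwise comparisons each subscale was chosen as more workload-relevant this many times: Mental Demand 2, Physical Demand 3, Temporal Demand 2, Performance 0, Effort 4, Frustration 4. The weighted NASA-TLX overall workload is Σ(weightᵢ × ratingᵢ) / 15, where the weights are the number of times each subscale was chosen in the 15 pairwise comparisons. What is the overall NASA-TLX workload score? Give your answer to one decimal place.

63.2

The tallies are the weights (they sum to 15).
Weighted sum = 2·82 + 3·82 + 2·45 + 0·86 + 4·50 + 4·62
            = 164 + 246 + 90 + 0 + 200 + 248 = 948.
Overall workload = 948 / 15 = 63.2000 ≈ 63.2.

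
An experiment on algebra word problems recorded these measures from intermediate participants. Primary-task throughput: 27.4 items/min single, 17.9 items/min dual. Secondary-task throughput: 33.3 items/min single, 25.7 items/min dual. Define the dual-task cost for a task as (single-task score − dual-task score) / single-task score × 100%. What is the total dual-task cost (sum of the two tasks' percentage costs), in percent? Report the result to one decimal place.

57.5

Primary cost = (27.4 − 17.9) / 27.4 × 100% = 34.6715%.
Secondary cost = (33.3 − 25.7) / 33.3 × 100% = 22.8228%.
Total = 34.6715% + 22.8228% = 57.4943% ≈ 57.5%.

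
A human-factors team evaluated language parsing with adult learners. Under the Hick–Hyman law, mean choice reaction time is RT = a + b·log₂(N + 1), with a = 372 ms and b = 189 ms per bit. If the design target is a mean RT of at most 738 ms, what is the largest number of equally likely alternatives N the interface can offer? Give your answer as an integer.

2

Set 372 + 189·log₂(N + 1) ≤ 738.
log₂(N + 1) ≤ (738 − 372) / 189 = 1.9365.
N + 1 ≤ 2^1.9365 = 3.8278.
N ≤ 2.8278, so the largest integer N is 2.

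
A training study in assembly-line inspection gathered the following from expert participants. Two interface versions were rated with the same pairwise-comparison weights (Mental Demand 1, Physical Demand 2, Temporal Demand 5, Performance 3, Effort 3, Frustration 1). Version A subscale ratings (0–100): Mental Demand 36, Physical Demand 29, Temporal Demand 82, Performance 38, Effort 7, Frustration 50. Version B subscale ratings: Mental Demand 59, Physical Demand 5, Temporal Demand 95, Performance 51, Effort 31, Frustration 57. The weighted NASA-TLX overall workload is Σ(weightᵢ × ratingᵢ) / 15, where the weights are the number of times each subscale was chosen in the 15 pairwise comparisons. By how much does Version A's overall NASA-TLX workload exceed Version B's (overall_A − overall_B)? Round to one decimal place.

Version A weighted sum = 1·36 + 2·29 + 5·82 + 3·38 + 3·7 + 1·50 = 36 + 58 + 410 + 114 + 21 + 50 = 689; overall_A = 689/15 = 45.9333.
Version B weighted sum = 1·59 + 2·5 + 5·95 + 3·51 + 3·31 + 1·57 = 59 + 10 + 475 + 153 + 93 + 57 = 847; overall_B = 847/15 = 56.4667.
Difference = 45.9333 − 56.4667 = -10.5334 ≈ -10.5.

-10.5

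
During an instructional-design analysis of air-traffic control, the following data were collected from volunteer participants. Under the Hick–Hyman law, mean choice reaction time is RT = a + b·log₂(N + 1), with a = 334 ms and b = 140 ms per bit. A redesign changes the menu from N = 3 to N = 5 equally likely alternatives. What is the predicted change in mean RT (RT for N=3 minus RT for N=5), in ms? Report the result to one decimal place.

-81.9

RT(3) = 334 + 140·log₂(4) = 334 + 140·2.0000 = 614.0000 ms.
RT(5) = 334 + 140·log₂(6) = 334 + 140·2.5850 = 695.9000 ms.
Difference = 614.0000 − 695.9000 = -81.9000 ≈ -81.9 ms.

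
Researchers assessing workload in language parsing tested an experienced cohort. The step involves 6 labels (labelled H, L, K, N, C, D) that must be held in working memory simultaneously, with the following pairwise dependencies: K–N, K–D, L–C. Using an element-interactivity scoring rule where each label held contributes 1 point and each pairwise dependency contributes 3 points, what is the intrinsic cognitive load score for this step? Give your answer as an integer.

Count of labels held simultaneously: 6.
Count of pairwise dependencies listed: 3.
Element contribution: 6 × 1 = 6.
Interaction contribution: 3 × 3 = 9.
Intrinsic load = 6 + 9 = 15.

15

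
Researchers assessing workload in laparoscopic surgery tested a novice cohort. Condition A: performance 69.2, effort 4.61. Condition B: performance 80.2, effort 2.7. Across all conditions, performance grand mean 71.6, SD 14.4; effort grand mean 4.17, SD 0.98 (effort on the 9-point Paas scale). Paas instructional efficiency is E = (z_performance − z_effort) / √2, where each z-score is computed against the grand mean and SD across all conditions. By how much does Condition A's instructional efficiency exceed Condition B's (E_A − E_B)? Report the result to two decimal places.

Condition A: z_P = (69.2 − 71.6)/14.4 = -0.1667; z_E = (4.61 − 4.17)/0.98 = 0.4490; E_A = (-0.1667 − 0.4490)/√2 = -0.4354.
Condition B: z_P = (80.2 − 71.6)/14.4 = 0.5972; z_E = (2.7 − 4.17)/0.98 = -1.5000; E_B = (0.5972 − (-1.5000))/√2 = 1.4829.
E_A − E_B = -0.4354 − 1.4829 = -1.9183 ≈ -1.92.

-1.92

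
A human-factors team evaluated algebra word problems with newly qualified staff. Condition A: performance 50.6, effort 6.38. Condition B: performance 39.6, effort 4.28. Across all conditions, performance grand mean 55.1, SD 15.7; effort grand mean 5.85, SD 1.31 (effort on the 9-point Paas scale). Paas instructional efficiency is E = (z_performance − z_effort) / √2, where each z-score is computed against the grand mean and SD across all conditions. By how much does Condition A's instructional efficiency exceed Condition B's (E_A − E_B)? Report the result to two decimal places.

-0.64

Condition A: z_P = (50.6 − 55.1)/15.7 = -0.2866; z_E = (6.38 − 5.85)/1.31 = 0.4046; E_A = (-0.2866 − 0.4046)/√2 = -0.4888.
Condition B: z_P = (39.6 − 55.1)/15.7 = -0.9873; z_E = (4.28 − 5.85)/1.31 = -1.1985; E_B = (-0.9873 − (-1.1985))/√2 = 0.1493.
E_A − E_B = -0.4888 − 0.1493 = -0.6381 ≈ -0.64.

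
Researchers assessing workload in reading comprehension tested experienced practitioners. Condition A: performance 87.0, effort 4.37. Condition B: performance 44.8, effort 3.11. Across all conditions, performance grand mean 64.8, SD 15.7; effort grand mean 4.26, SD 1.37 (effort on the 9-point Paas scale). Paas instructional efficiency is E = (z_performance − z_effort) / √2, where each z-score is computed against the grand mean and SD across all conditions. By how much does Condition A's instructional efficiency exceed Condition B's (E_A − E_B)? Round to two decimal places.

Condition A: z_P = (87.0 − 64.8)/15.7 = 1.4140; z_E = (4.37 − 4.26)/1.37 = 0.0803; E_A = (1.4140 − 0.0803)/√2 = 0.9431.
Condition B: z_P = (44.8 − 64.8)/15.7 = -1.2739; z_E = (3.11 − 4.26)/1.37 = -0.8394; E_B = (-1.2739 − (-0.8394))/√2 = -0.3072.
E_A − E_B = 0.9431 − (-0.3072) = 1.2503 ≈ 1.25.

1.25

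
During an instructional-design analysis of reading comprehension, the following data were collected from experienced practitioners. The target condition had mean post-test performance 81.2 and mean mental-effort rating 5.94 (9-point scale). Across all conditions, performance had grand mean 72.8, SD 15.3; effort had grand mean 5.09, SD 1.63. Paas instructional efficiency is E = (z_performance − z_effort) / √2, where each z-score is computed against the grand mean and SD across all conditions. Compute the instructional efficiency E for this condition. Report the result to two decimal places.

z_performance = (81.2 − 72.8) / 15.3 = 8.4000 / 15.3 = 0.5490.
z_effort = (5.94 − 5.09) / 1.63 = 0.8500 / 1.63 = 0.5215.
z_P − z_E = 0.5490 − 0.5215 = 0.0275.
E = 0.0275 / √2 = 0.0275 / 1.41421 = 0.0194 ≈ 0.02.

0.02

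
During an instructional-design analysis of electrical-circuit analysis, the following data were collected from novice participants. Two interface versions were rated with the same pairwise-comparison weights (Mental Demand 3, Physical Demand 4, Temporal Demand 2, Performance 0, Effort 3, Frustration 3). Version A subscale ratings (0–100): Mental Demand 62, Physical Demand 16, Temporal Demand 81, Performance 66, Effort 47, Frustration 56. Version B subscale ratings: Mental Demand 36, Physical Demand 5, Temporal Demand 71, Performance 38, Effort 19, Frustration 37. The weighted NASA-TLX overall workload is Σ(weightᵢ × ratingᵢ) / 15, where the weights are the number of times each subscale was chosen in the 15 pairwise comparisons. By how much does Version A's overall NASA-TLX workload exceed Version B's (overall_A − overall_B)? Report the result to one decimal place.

Version A weighted sum = 3·62 + 4·16 + 2·81 + 0·66 + 3·47 + 3·56 = 186 + 64 + 162 + 0 + 141 + 168 = 721; overall_A = 721/15 = 48.0667.
Version B weighted sum = 3·36 + 4·5 + 2·71 + 0·38 + 3·19 + 3·37 = 108 + 20 + 142 + 0 + 57 + 111 = 438; overall_B = 438/15 = 29.2000.
Difference = 48.0667 − 29.2000 = 18.8667 ≈ 18.9.

18.9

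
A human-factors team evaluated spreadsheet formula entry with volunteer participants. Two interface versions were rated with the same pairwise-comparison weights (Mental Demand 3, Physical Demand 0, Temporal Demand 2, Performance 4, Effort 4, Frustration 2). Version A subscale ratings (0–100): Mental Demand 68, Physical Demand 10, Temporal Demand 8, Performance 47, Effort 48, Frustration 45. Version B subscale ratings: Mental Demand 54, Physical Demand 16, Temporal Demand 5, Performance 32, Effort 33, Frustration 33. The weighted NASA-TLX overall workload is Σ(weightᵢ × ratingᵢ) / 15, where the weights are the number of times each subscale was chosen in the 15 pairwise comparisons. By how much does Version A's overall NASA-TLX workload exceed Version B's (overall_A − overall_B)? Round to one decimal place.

12.8

Version A weighted sum = 3·68 + 0·10 + 2·8 + 4·47 + 4·48 + 2·45 = 204 + 0 + 16 + 188 + 192 + 90 = 690; overall_A = 690/15 = 46.0000.
Version B weighted sum = 3·54 + 0·16 + 2·5 + 4·32 + 4·33 + 2·33 = 162 + 0 + 10 + 128 + 132 + 66 = 498; overall_B = 498/15 = 33.2000.
Difference = 46.0000 − 33.2000 = 12.8000 ≈ 12.8.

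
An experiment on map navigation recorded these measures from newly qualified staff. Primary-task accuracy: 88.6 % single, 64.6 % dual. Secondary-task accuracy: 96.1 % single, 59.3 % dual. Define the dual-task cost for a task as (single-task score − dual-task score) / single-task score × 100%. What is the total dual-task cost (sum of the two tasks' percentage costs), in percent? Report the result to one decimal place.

65.4

Primary cost = (88.6 − 64.6) / 88.6 × 100% = 27.0880%.
Secondary cost = (96.1 − 59.3) / 96.1 × 100% = 38.2934%.
Total = 27.0880% + 38.2934% = 65.3814% ≈ 65.4%.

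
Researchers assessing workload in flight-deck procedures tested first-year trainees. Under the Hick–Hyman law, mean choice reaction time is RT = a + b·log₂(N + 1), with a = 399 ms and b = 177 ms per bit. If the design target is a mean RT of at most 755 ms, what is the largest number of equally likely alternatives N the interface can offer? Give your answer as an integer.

Set 399 + 177·log₂(N + 1) ≤ 755.
log₂(N + 1) ≤ (755 − 399) / 177 = 2.0113.
N + 1 ≤ 2^2.0113 = 4.0315.
N ≤ 3.0315, so the largest integer N is 3.

3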